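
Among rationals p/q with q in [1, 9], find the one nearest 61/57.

10/9

Expand x = 61/57 as a continued fraction with the Euclidean algorithm:
  61 = 1*57 + 4, so a_0 = 1.
  57 = 14*4 + 1, so a_1 = 14.
  4 = 4*1 + 0, so a_2 = 4.
so x = [1; 14, 4].
Convergents (p_i = a_i*p_{i-1} + p_{i-2}, q_i = a_i*q_{i-1} + q_{i-2} with p_{-2}=0, p_{-1}=1, q_{-2}=1, q_{-1}=0), until the denominator exceeds 9:
  i=0: a_0=1, p_0 = 1*1 + 0 = 1, q_0 = 1*0 + 1 = 1.
  i=1: a_1=14, p_1 = 14*1 + 1 = 15, q_1 = 14*1 + 0 = 14.
q_1 = 14 > 9, so the last convergent with denominator <= 9 is p_0/q_0 = 1/1.
The closest fraction with denominator <= 9 is either p_0/q_0 or the intermediate fraction (k*p_0 + p_{-1})/(k*q_0 + q_{-1}) with the largest k >= 1 whose denominator stays <= 9; these approach x as k grows, and every other convergent or intermediate fraction in range is farther away.
Largest k: floor((9 - q_{-1})/q_0) = floor((9 - 0)/1) = 9 (using the seeds p_{-1} = 1, q_{-1} = 0).
That gives (9*1 + 1)/(9*1 + 0) = 10/9.
Compare the errors: |x - 1/1| = |61*1 - 1*57|/(57*1) = 4/57, and |x - 10/9| = |61*9 - 10*57|/(57*9) = 21/513.
Cross-multiplying, 21*57 = 1197 < 2052 = 4*513, so 21/513 is smaller: the intermediate fraction 10/9 is closer to x than 1/1.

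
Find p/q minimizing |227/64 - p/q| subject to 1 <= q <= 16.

39/11

Expand x = 227/64 as a continued fraction with the Euclidean algorithm:
  227 = 3*64 + 35, so a_0 = 3.
  64 = 1*35 + 29, so a_1 = 1.
  35 = 1*29 + 6, so a_2 = 1.
  29 = 4*6 + 5, so a_3 = 4.
  6 = 1*5 + 1, so a_4 = 1.
  5 = 5*1 + 0, so a_5 = 5.
so x = [3; 1, 1, 4, 1, 5].
Convergents (p_i = a_i*p_{i-1} + p_{i-2}, q_i = a_i*q_{i-1} + q_{i-2} with p_{-2}=0, p_{-1}=1, q_{-2}=1, q_{-1}=0), until the denominator exceeds 16:
  i=0: a_0=3, p_0 = 3*1 + 0 = 3, q_0 = 3*0 + 1 = 1.
  i=1: a_1=1, p_1 = 1*3 + 1 = 4, q_1 = 1*1 + 0 = 1.
  i=2: a_2=1, p_2 = 1*4 + 3 = 7, q_2 = 1*1 + 1 = 2.
  i=3: a_3=4, p_3 = 4*7 + 4 = 32, q_3 = 4*2 + 1 = 9.
  i=4: a_4=1, p_4 = 1*32 + 7 = 39, q_4 = 1*9 + 2 = 11.
  i=5: a_5=5, p_5 = 5*39 + 32 = 227, q_5 = 5*11 + 9 = 64.
q_5 = 64 > 16, so the last convergent with denominator <= 16 is p_4/q_4 = 39/11.
The closest fraction with denominator <= 16 is either p_4/q_4 or the intermediate fraction (k*p_4 + p_3)/(k*q_4 + q_3) with the largest k >= 1 whose denominator stays <= 16; these approach x as k grows, and every other convergent or intermediate fraction in range is farther away.
Largest k: floor((16 - q_3)/q_4) = floor((16 - 9)/11) = 0.
Since k = 0, no intermediate fraction beyond p_4/q_4 has denominator <= 16, so the convergent 39/11 is the closest (its error is |227*11 - 39*64|/(64*11) = 1/704).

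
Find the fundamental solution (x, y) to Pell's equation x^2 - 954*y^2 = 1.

(x, y) = (32080051, 1038630)

First expand sqrt(954) as a continued fraction. With x_i = (sqrt(954) + m_i)/d_i and (m_0, d_0) = (0, 1): a_0 = floor(sqrt(954)) = 30, since 30^2 = 900 <= 954 < 961 = 31^2.
Iterate m_{i+1} = d_i*a_i - m_i, d_{i+1} = (954 - m_{i+1}^2)/d_i, a_{i+1} = floor((a_0 + m_{i+1})/d_{i+1}):
  m_1 = 1*30 - 0 = 30, d_1 = (954 - 30^2)/1 = 54/1 = 54, a_1 = floor((30 + 30)/54) = 1.
  m_2 = 54*1 - 30 = 24, d_2 = (954 - 24^2)/54 = 378/54 = 7, a_2 = floor((30 + 24)/7) = 7.
  m_3 = 7*7 - 24 = 25, d_3 = (954 - 25^2)/7 = 329/7 = 47, a_3 = floor((30 + 25)/47) = 1.
  m_4 = 47*1 - 25 = 22, d_4 = (954 - 22^2)/47 = 470/47 = 10, a_4 = floor((30 + 22)/10) = 5.
  m_5 = 10*5 - 22 = 28, d_5 = (954 - 28^2)/10 = 170/10 = 17, a_5 = floor((30 + 28)/17) = 3.
  m_6 = 17*3 - 28 = 23, d_6 = (954 - 23^2)/17 = 425/17 = 25, a_6 = floor((30 + 23)/25) = 2.
  m_7 = 25*2 - 23 = 27, d_7 = (954 - 27^2)/25 = 225/25 = 9, a_7 = floor((30 + 27)/9) = 6.
  m_8 = 9*6 - 27 = 27, d_8 = (954 - 27^2)/9 = 225/9 = 25, a_8 = floor((30 + 27)/25) = 2.
  m_9 = 25*2 - 27 = 23, d_9 = (954 - 23^2)/25 = 425/25 = 17, a_9 = floor((30 + 23)/17) = 3.
  m_10 = 17*3 - 23 = 28, d_10 = (954 - 28^2)/17 = 170/17 = 10, a_10 = floor((30 + 28)/10) = 5.
  m_11 = 10*5 - 28 = 22, d_11 = (954 - 22^2)/10 = 470/10 = 47, a_11 = floor((30 + 22)/47) = 1.
  m_12 = 47*1 - 22 = 25, d_12 = (954 - 25^2)/47 = 329/47 = 7, a_12 = floor((30 + 25)/7) = 7.
  m_13 = 7*7 - 25 = 24, d_13 = (954 - 24^2)/7 = 378/7 = 54, a_13 = floor((30 + 24)/54) = 1.
  m_14 = 54*1 - 24 = 30, d_14 = (954 - 30^2)/54 = 54/54 = 1, a_14 = floor((30 + 30)/1) = 60.
  m_15 = 1*60 - 30 = 30, d_15 = (954 - 30^2)/1 = 54/1 = 54: (m_15, d_15) = (m_1, d_1) = (30, 54), so from here the quotients repeat a_1, ..., a_14; the period length is 14.
So sqrt(954) = [30; (1, 7, 1, 5, 3, 2, 6, 2, 3, 5, 1, 7, 1, 60)] with period length k = 14.
k is even, so the fundamental solution of x^2 - 954y^2 = 1 is (p_{k-1}, q_{k-1}) = (p_13, q_13); compute convergents through index 13.
Convergents (p_i = a_i*p_{i-1} + p_{i-2}, q_i = a_i*q_{i-1} + q_{i-2} with p_{-2}=0, p_{-1}=1, q_{-2}=1, q_{-1}=0):
  i=0: a_0=30, p_0 = 30*1 + 0 = 30, q_0 = 30*0 + 1 = 1.
  i=1: a_1=1, p_1 = 1*30 + 1 = 31, q_1 = 1*1 + 0 = 1.
  i=2: a_2=7, p_2 = 7*31 + 30 = 247, q_2 = 7*1 + 1 = 8.
  i=3: a_3=1, p_3 = 1*247 + 31 = 278, q_3 = 1*8 + 1 = 9.
  i=4: a_4=5, p_4 = 5*278 + 247 = 1637, q_4 = 5*9 + 8 = 53.
  i=5: a_5=3, p_5 = 3*1637 + 278 = 5189, q_5 = 3*53 + 9 = 168.
  i=6: a_6=2, p_6 = 2*5189 + 1637 = 12015, q_6 = 2*168 + 53 = 389.
  i=7: a_7=6, p_7 = 6*12015 + 5189 = 77279, q_7 = 6*389 + 168 = 2502.
  i=8: a_8=2, p_8 = 2*77279 + 12015 = 166573, q_8 = 2*2502 + 389 = 5393.
  i=9: a_9=3, p_9 = 3*166573 + 77279 = 576998, q_9 = 3*5393 + 2502 = 18681.
  i=10: a_10=5, p_10 = 5*576998 + 166573 = 3051563, q_10 = 5*18681 + 5393 = 98798.
  i=11: a_11=1, p_11 = 1*3051563 + 576998 = 3628561, q_11 = 1*98798 + 18681 = 117479.
  i=12: a_12=7, p_12 = 7*3628561 + 3051563 = 28451490, q_12 = 7*117479 + 98798 = 921151.
  i=13: a_13=1, p_13 = 1*28451490 + 3628561 = 32080051, q_13 = 1*921151 + 117479 = 1038630.
Check: 32080051^2 - 954*1038630^2 = 1029129672162601 - 1029129672162600 = 1, so (x, y) = (32080051, 1038630) solves the equation, and by the theorem it is the least positive solution.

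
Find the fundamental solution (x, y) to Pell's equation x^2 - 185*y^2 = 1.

(x, y) = (9249, 680)

First expand sqrt(185) as a continued fraction. With x_i = (sqrt(185) + m_i)/d_i and (m_0, d_0) = (0, 1): a_0 = floor(sqrt(185)) = 13, since 13^2 = 169 <= 185 < 196 = 14^2.
Iterate m_{i+1} = d_i*a_i - m_i, d_{i+1} = (185 - m_{i+1}^2)/d_i, a_{i+1} = floor((a_0 + m_{i+1})/d_{i+1}):
  m_1 = 1*13 - 0 = 13, d_1 = (185 - 13^2)/1 = 16/1 = 16, a_1 = floor((13 + 13)/16) = 1.
  m_2 = 16*1 - 13 = 3, d_2 = (185 - 3^2)/16 = 176/16 = 11, a_2 = floor((13 + 3)/11) = 1.
  m_3 = 11*1 - 3 = 8, d_3 = (185 - 8^2)/11 = 121/11 = 11, a_3 = floor((13 + 8)/11) = 1.
  m_4 = 11*1 - 8 = 3, d_4 = (185 - 3^2)/11 = 176/11 = 16, a_4 = floor((13 + 3)/16) = 1.
  m_5 = 16*1 - 3 = 13, d_5 = (185 - 13^2)/16 = 16/16 = 1, a_5 = floor((13 + 13)/1) = 26.
  m_6 = 1*26 - 13 = 13, d_6 = (185 - 13^2)/1 = 16/1 = 16: (m_6, d_6) = (m_1, d_1) = (13, 16), so from here the quotients repeat a_1, ..., a_5; the period length is 5.
So sqrt(185) = [13; (1, 1, 1, 1, 26)] with period length k = 5.
k is odd, so (p_{k-1}, q_{k-1}) only solves x^2 - 185y^2 = -1 and the fundamental solution of x^2 - 185y^2 = 1 is (p_{2k-1}, q_{2k-1}) = (p_9, q_9); compute convergents through index 9, running through the period twice.
Convergents (p_i = a_i*p_{i-1} + p_{i-2}, q_i = a_i*q_{i-1} + q_{i-2} with p_{-2}=0, p_{-1}=1, q_{-2}=1, q_{-1}=0):
  i=0: a_0=13, p_0 = 13*1 + 0 = 13, q_0 = 13*0 + 1 = 1.
  i=1: a_1=1, p_1 = 1*13 + 1 = 14, q_1 = 1*1 + 0 = 1.
  i=2: a_2=1, p_2 = 1*14 + 13 = 27, q_2 = 1*1 + 1 = 2.
  i=3: a_3=1, p_3 = 1*27 + 14 = 41, q_3 = 1*2 + 1 = 3.
  i=4: a_4=1, p_4 = 1*41 + 27 = 68, q_4 = 1*3 + 2 = 5.
  i=5: a_5=26, p_5 = 26*68 + 41 = 1809, q_5 = 26*5 + 3 = 133.
  i=6: a_6=1, p_6 = 1*1809 + 68 = 1877, q_6 = 1*133 + 5 = 138.
  i=7: a_7=1, p_7 = 1*1877 + 1809 = 3686, q_7 = 1*138 + 133 = 271.
  i=8: a_8=1, p_8 = 1*3686 + 1877 = 5563, q_8 = 1*271 + 138 = 409.
  i=9: a_9=1, p_9 = 1*5563 + 3686 = 9249, q_9 = 1*409 + 271 = 680.
Indeed p_4^2 - 185*q_4^2 = 4624 - 4625 = -1, not +1.
Check: 9249^2 - 185*680^2 = 85544001 - 85544000 = 1, so (x, y) = (9249, 680) solves the equation, and by the theorem it is the least positive solution.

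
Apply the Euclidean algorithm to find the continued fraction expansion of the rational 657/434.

[1; 1, 1, 17, 1, 1, 2, 2]

Run the Euclidean algorithm on 657 and 434; the successive quotients are the partial quotients a_0, a_1, ... (each step inverts the fractional part left over by the previous one):
  657 = 1*434 + 223, so a_0 = 1.
  434 = 1*223 + 211, so a_1 = 1.
  223 = 1*211 + 12, so a_2 = 1.
  211 = 17*12 + 7, so a_3 = 17.
  12 = 1*7 + 5, so a_4 = 1.
  7 = 1*5 + 2, so a_5 = 1.
  5 = 2*2 + 1, so a_6 = 2.
  2 = 2*1 + 0, so a_7 = 2.
The remainder reaches 0 after 8 divisions, so the expansion has 8 partial quotients, read off in order.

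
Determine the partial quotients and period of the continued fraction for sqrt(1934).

[43; (1, 42, 1, 86)]

Write x_i = (sqrt(1934) + m_i)/d_i with (m_0, d_0) = (0, 1). a_0 = floor(sqrt(1934)) = 43, since 43^2 = 1849 <= 1934 < 1936 = 44^2.
Iterate m_{i+1} = d_i*a_i - m_i, d_{i+1} = (1934 - m_{i+1}^2)/d_i, a_{i+1} = floor((a_0 + m_{i+1})/d_{i+1}):
  m_1 = 1*43 - 0 = 43, d_1 = (1934 - 43^2)/1 = 85/1 = 85, a_1 = floor((43 + 43)/85) = 1.
  m_2 = 85*1 - 43 = 42, d_2 = (1934 - 42^2)/85 = 170/85 = 2, a_2 = floor((43 + 42)/2) = 42.
  m_3 = 2*42 - 42 = 42, d_3 = (1934 - 42^2)/2 = 170/2 = 85, a_3 = floor((43 + 42)/85) = 1.
  m_4 = 85*1 - 42 = 43, d_4 = (1934 - 43^2)/85 = 85/85 = 1, a_4 = floor((43 + 43)/1) = 86.
  m_5 = 1*86 - 43 = 43, d_5 = (1934 - 43^2)/1 = 85/1 = 85: (m_5, d_5) = (m_1, d_1) = (43, 85), so from here the quotients repeat a_1, ..., a_4; the period length is 4.
Hence the expansion of sqrt(1934) is a_0 = 43 followed by the repeating block 1, 42, 1, 86 (period 4).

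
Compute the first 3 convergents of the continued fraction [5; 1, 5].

5/1, 6/1, 35/6

Using the convergent recurrence p_i = a_i*p_{i-1} + p_{i-2}, q_i = a_i*q_{i-1} + q_{i-2} with p_{-2}=0, p_{-1}=1, q_{-2}=1, q_{-1}=0:
  i=0: a_0=5, p_0 = 5*1 + 0 = 5, q_0 = 5*0 + 1 = 1.
  i=1: a_1=1, p_1 = 1*5 + 1 = 6, q_1 = 1*1 + 0 = 1.
  i=2: a_2=5, p_2 = 5*6 + 5 = 35, q_2 = 5*1 + 1 = 6.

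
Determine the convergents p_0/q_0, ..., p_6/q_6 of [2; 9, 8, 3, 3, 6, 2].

Using the convergent recurrence p_i = a_i*p_{i-1} + p_{i-2}, q_i = a_i*q_{i-1} + q_{i-2} with p_{-2}=0, p_{-1}=1, q_{-2}=1, q_{-1}=0:
  i=0: a_0=2, p_0 = 2*1 + 0 = 2, q_0 = 2*0 + 1 = 1.
  i=1: a_1=9, p_1 = 9*2 + 1 = 19, q_1 = 9*1 + 0 = 9.
  i=2: a_2=8, p_2 = 8*19 + 2 = 154, q_2 = 8*9 + 1 = 73.
  i=3: a_3=3, p_3 = 3*154 + 19 = 481, q_3 = 3*73 + 9 = 228.
  i=4: a_4=3, p_4 = 3*481 + 154 = 1597, q_4 = 3*228 + 73 = 757.
  i=5: a_5=6, p_5 = 6*1597 + 481 = 10063, q_5 = 6*757 + 228 = 4770.
  i=6: a_6=2, p_6 = 2*10063 + 1597 = 21723, q_6 = 2*4770 + 757 = 10297.

2/1, 19/9, 154/73, 481/228, 1597/757, 10063/4770, 21723/10297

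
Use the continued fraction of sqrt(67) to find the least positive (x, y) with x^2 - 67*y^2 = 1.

First expand sqrt(67) as a continued fraction. With x_i = (sqrt(67) + m_i)/d_i and (m_0, d_0) = (0, 1): a_0 = floor(sqrt(67)) = 8, since 8^2 = 64 <= 67 < 81 = 9^2.
Iterate m_{i+1} = d_i*a_i - m_i, d_{i+1} = (67 - m_{i+1}^2)/d_i, a_{i+1} = floor((a_0 + m_{i+1})/d_{i+1}):
  m_1 = 1*8 - 0 = 8, d_1 = (67 - 8^2)/1 = 3/1 = 3, a_1 = floor((8 + 8)/3) = 5.
  m_2 = 3*5 - 8 = 7, d_2 = (67 - 7^2)/3 = 18/3 = 6, a_2 = floor((8 + 7)/6) = 2.
  m_3 = 6*2 - 7 = 5, d_3 = (67 - 5^2)/6 = 42/6 = 7, a_3 = floor((8 + 5)/7) = 1.
  m_4 = 7*1 - 5 = 2, d_4 = (67 - 2^2)/7 = 63/7 = 9, a_4 = floor((8 + 2)/9) = 1.
  m_5 = 9*1 - 2 = 7, d_5 = (67 - 7^2)/9 = 18/9 = 2, a_5 = floor((8 + 7)/2) = 7.
  m_6 = 2*7 - 7 = 7, d_6 = (67 - 7^2)/2 = 18/2 = 9, a_6 = floor((8 + 7)/9) = 1.
  m_7 = 9*1 - 7 = 2, d_7 = (67 - 2^2)/9 = 63/9 = 7, a_7 = floor((8 + 2)/7) = 1.
  m_8 = 7*1 - 2 = 5, d_8 = (67 - 5^2)/7 = 42/7 = 6, a_8 = floor((8 + 5)/6) = 2.
  m_9 = 6*2 - 5 = 7, d_9 = (67 - 7^2)/6 = 18/6 = 3, a_9 = floor((8 + 7)/3) = 5.
  m_10 = 3*5 - 7 = 8, d_10 = (67 - 8^2)/3 = 3/3 = 1, a_10 = floor((8 + 8)/1) = 16.
  m_11 = 1*16 - 8 = 8, d_11 = (67 - 8^2)/1 = 3/1 = 3: (m_11, d_11) = (m_1, d_1) = (8, 3), so from here the quotients repeat a_1, ..., a_10; the period length is 10.
So sqrt(67) = [8; (5, 2, 1, 1, 7, 1, 1, 2, 5, 16)] with period length k = 10.
k is even, so the fundamental solution of x^2 - 67y^2 = 1 is (p_{k-1}, q_{k-1}) = (p_9, q_9); compute convergents through index 9.
Convergents (p_i = a_i*p_{i-1} + p_{i-2}, q_i = a_i*q_{i-1} + q_{i-2} with p_{-2}=0, p_{-1}=1, q_{-2}=1, q_{-1}=0):
  i=0: a_0=8, p_0 = 8*1 + 0 = 8, q_0 = 8*0 + 1 = 1.
  i=1: a_1=5, p_1 = 5*8 + 1 = 41, q_1 = 5*1 + 0 = 5.
  i=2: a_2=2, p_2 = 2*41 + 8 = 90, q_2 = 2*5 + 1 = 11.
  i=3: a_3=1, p_3 = 1*90 + 41 = 131, q_3 = 1*11 + 5 = 16.
  i=4: a_4=1, p_4 = 1*131 + 90 = 221, q_4 = 1*16 + 11 = 27.
  i=5: a_5=7, p_5 = 7*221 + 131 = 1678, q_5 = 7*27 + 16 = 205.
  i=6: a_6=1, p_6 = 1*1678 + 221 = 1899, q_6 = 1*205 + 27 = 232.
  i=7: a_7=1, p_7 = 1*1899 + 1678 = 3577, q_7 = 1*232 + 205 = 437.
  i=8: a_8=2, p_8 = 2*3577 + 1899 = 9053, q_8 = 2*437 + 232 = 1106.
  i=9: a_9=5, p_9 = 5*9053 + 3577 = 48842, q_9 = 5*1106 + 437 = 5967.
Check: 48842^2 - 67*5967^2 = 2385540964 - 2385540963 = 1, so (x, y) = (48842, 5967) solves the equation, and by the theorem it is the least positive solution.

(x, y) = (48842, 5967)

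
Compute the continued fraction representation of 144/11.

Run the Euclidean algorithm on 144 and 11; the successive quotients are the partial quotients a_0, a_1, ... (each step inverts the fractional part left over by the previous one):
  144 = 13*11 + 1, so a_0 = 13.
  11 = 11*1 + 0, so a_1 = 11.
The remainder reaches 0 after 2 divisions, so the expansion has 2 partial quotients, read off in order.

[13; 11]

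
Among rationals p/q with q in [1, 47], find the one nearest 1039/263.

79/20

Expand x = 1039/263 as a continued fraction with the Euclidean algorithm:
  1039 = 3*263 + 250, so a_0 = 3.
  263 = 1*250 + 13, so a_1 = 1.
  250 = 19*13 + 3, so a_2 = 19.
  13 = 4*3 + 1, so a_3 = 4.
  3 = 3*1 + 0, so a_4 = 3.
so x = [3; 1, 19, 4, 3].
Convergents (p_i = a_i*p_{i-1} + p_{i-2}, q_i = a_i*q_{i-1} + q_{i-2} with p_{-2}=0, p_{-1}=1, q_{-2}=1, q_{-1}=0), until the denominator exceeds 47:
  i=0: a_0=3, p_0 = 3*1 + 0 = 3, q_0 = 3*0 + 1 = 1.
  i=1: a_1=1, p_1 = 1*3 + 1 = 4, q_1 = 1*1 + 0 = 1.
  i=2: a_2=19, p_2 = 19*4 + 3 = 79, q_2 = 19*1 + 1 = 20.
  i=3: a_3=4, p_3 = 4*79 + 4 = 320, q_3 = 4*20 + 1 = 81.
q_3 = 81 > 47, so the last convergent with denominator <= 47 is p_2/q_2 = 79/20.
The closest fraction with denominator <= 47 is either p_2/q_2 or the intermediate fraction (k*p_2 + p_1)/(k*q_2 + q_1) with the largest k >= 1 whose denominator stays <= 47; these approach x as k grows, and every other convergent or intermediate fraction in range is farther away.
Largest k: floor((47 - q_1)/q_2) = floor((47 - 1)/20) = 2.
That gives (2*79 + 4)/(2*20 + 1) = 162/41.
Compare the errors: |x - 79/20| = |1039*20 - 79*263|/(263*20) = 3/5260, and |x - 162/41| = |1039*41 - 162*263|/(263*41) = 7/10783.
Cross-multiplying, 3*10783 = 32349 < 36820 = 7*5260, so 3/5260 is smaller: the convergent 79/20 is closer to x than 162/41.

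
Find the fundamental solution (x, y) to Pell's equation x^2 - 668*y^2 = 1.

First expand sqrt(668) as a continued fraction. With x_i = (sqrt(668) + m_i)/d_i and (m_0, d_0) = (0, 1): a_0 = floor(sqrt(668)) = 25, since 25^2 = 625 <= 668 < 676 = 26^2.
Iterate m_{i+1} = d_i*a_i - m_i, d_{i+1} = (668 - m_{i+1}^2)/d_i, a_{i+1} = floor((a_0 + m_{i+1})/d_{i+1}):
  m_1 = 1*25 - 0 = 25, d_1 = (668 - 25^2)/1 = 43/1 = 43, a_1 = floor((25 + 25)/43) = 1.
  m_2 = 43*1 - 25 = 18, d_2 = (668 - 18^2)/43 = 344/43 = 8, a_2 = floor((25 + 18)/8) = 5.
  m_3 = 8*5 - 18 = 22, d_3 = (668 - 22^2)/8 = 184/8 = 23, a_3 = floor((25 + 22)/23) = 2.
  m_4 = 23*2 - 22 = 24, d_4 = (668 - 24^2)/23 = 92/23 = 4, a_4 = floor((25 + 24)/4) = 12.
  m_5 = 4*12 - 24 = 24, d_5 = (668 - 24^2)/4 = 92/4 = 23, a_5 = floor((25 + 24)/23) = 2.
  m_6 = 23*2 - 24 = 22, d_6 = (668 - 22^2)/23 = 184/23 = 8, a_6 = floor((25 + 22)/8) = 5.
  m_7 = 8*5 - 22 = 18, d_7 = (668 - 18^2)/8 = 344/8 = 43, a_7 = floor((25 + 18)/43) = 1.
  m_8 = 43*1 - 18 = 25, d_8 = (668 - 25^2)/43 = 43/43 = 1, a_8 = floor((25 + 25)/1) = 50.
  m_9 = 1*50 - 25 = 25, d_9 = (668 - 25^2)/1 = 43/1 = 43: (m_9, d_9) = (m_1, d_1) = (25, 43), so from here the quotients repeat a_1, ..., a_8; the period length is 8.
So sqrt(668) = [25; (1, 5, 2, 12, 2, 5, 1, 50)] with period length k = 8.
k is even, so the fundamental solution of x^2 - 668y^2 = 1 is (p_{k-1}, q_{k-1}) = (p_7, q_7); compute convergents through index 7.
Convergents (p_i = a_i*p_{i-1} + p_{i-2}, q_i = a_i*q_{i-1} + q_{i-2} with p_{-2}=0, p_{-1}=1, q_{-2}=1, q_{-1}=0):
  i=0: a_0=25, p_0 = 25*1 + 0 = 25, q_0 = 25*0 + 1 = 1.
  i=1: a_1=1, p_1 = 1*25 + 1 = 26, q_1 = 1*1 + 0 = 1.
  i=2: a_2=5, p_2 = 5*26 + 25 = 155, q_2 = 5*1 + 1 = 6.
  i=3: a_3=2, p_3 = 2*155 + 26 = 336, q_3 = 2*6 + 1 = 13.
  i=4: a_4=12, p_4 = 12*336 + 155 = 4187, q_4 = 12*13 + 6 = 162.
  i=5: a_5=2, p_5 = 2*4187 + 336 = 8710, q_5 = 2*162 + 13 = 337.
  i=6: a_6=5, p_6 = 5*8710 + 4187 = 47737, q_6 = 5*337 + 162 = 1847.
  i=7: a_7=1, p_7 = 1*47737 + 8710 = 56447, q_7 = 1*1847 + 337 = 2184.
Check: 56447^2 - 668*2184^2 = 3186263809 - 3186263808 = 1, so (x, y) = (56447, 2184) solves the equation, and by the theorem it is the least positive solution.

(x, y) = (56447, 2184)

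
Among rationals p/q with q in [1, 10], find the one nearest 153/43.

32/9

Expand x = 153/43 as a continued fraction with the Euclidean algorithm:
  153 = 3*43 + 24, so a_0 = 3.
  43 = 1*24 + 19, so a_1 = 1.
  24 = 1*19 + 5, so a_2 = 1.
  19 = 3*5 + 4, so a_3 = 3.
  5 = 1*4 + 1, so a_4 = 1.
  4 = 4*1 + 0, so a_5 = 4.
so x = [3; 1, 1, 3, 1, 4].
Convergents (p_i = a_i*p_{i-1} + p_{i-2}, q_i = a_i*q_{i-1} + q_{i-2} with p_{-2}=0, p_{-1}=1, q_{-2}=1, q_{-1}=0), until the denominator exceeds 10:
  i=0: a_0=3, p_0 = 3*1 + 0 = 3, q_0 = 3*0 + 1 = 1.
  i=1: a_1=1, p_1 = 1*3 + 1 = 4, q_1 = 1*1 + 0 = 1.
  i=2: a_2=1, p_2 = 1*4 + 3 = 7, q_2 = 1*1 + 1 = 2.
  i=3: a_3=3, p_3 = 3*7 + 4 = 25, q_3 = 3*2 + 1 = 7.
  i=4: a_4=1, p_4 = 1*25 + 7 = 32, q_4 = 1*7 + 2 = 9.
  i=5: a_5=4, p_5 = 4*32 + 25 = 153, q_5 = 4*9 + 7 = 43.
q_5 = 43 > 10, so the last convergent with denominator <= 10 is p_4/q_4 = 32/9.
The closest fraction with denominator <= 10 is either p_4/q_4 or the intermediate fraction (k*p_4 + p_3)/(k*q_4 + q_3) with the largest k >= 1 whose denominator stays <= 10; these approach x as k grows, and every other convergent or intermediate fraction in range is farther away.
Largest k: floor((10 - q_3)/q_4) = floor((10 - 7)/9) = 0.
Since k = 0, no intermediate fraction beyond p_4/q_4 has denominator <= 10, so the convergent 32/9 is the closest (its error is |153*9 - 32*43|/(43*9) = 1/387).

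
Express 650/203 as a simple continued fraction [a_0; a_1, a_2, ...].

[3; 4, 1, 19, 2]

Run the Euclidean algorithm on 650 and 203; the successive quotients are the partial quotients a_0, a_1, ... (each step inverts the fractional part left over by the previous one):
  650 = 3*203 + 41, so a_0 = 3.
  203 = 4*41 + 39, so a_1 = 4.
  41 = 1*39 + 2, so a_2 = 1.
  39 = 19*2 + 1, so a_3 = 19.
  2 = 2*1 + 0, so a_4 = 2.
The remainder reaches 0 after 5 divisions, so the expansion has 5 partial quotients, read off in order.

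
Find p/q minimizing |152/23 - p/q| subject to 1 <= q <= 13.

Expand x = 152/23 as a continued fraction with the Euclidean algorithm:
  152 = 6*23 + 14, so a_0 = 6.
  23 = 1*14 + 9, so a_1 = 1.
  14 = 1*9 + 5, so a_2 = 1.
  9 = 1*5 + 4, so a_3 = 1.
  5 = 1*4 + 1, so a_4 = 1.
  4 = 4*1 + 0, so a_5 = 4.
so x = [6; 1, 1, 1, 1, 4].
Convergents (p_i = a_i*p_{i-1} + p_{i-2}, q_i = a_i*q_{i-1} + q_{i-2} with p_{-2}=0, p_{-1}=1, q_{-2}=1, q_{-1}=0), until the denominator exceeds 13:
  i=0: a_0=6, p_0 = 6*1 + 0 = 6, q_0 = 6*0 + 1 = 1.
  i=1: a_1=1, p_1 = 1*6 + 1 = 7, q_1 = 1*1 + 0 = 1.
  i=2: a_2=1, p_2 = 1*7 + 6 = 13, q_2 = 1*1 + 1 = 2.
  i=3: a_3=1, p_3 = 1*13 + 7 = 20, q_3 = 1*2 + 1 = 3.
  i=4: a_4=1, p_4 = 1*20 + 13 = 33, q_4 = 1*3 + 2 = 5.
  i=5: a_5=4, p_5 = 4*33 + 20 = 152, q_5 = 4*5 + 3 = 23.
q_5 = 23 > 13, so the last convergent with denominator <= 13 is p_4/q_4 = 33/5.
The closest fraction with denominator <= 13 is either p_4/q_4 or the intermediate fraction (k*p_4 + p_3)/(k*q_4 + q_3) with the largest k >= 1 whose denominator stays <= 13; these approach x as k grows, and every other convergent or intermediate fraction in range is farther away.
Largest k: floor((13 - q_3)/q_4) = floor((13 - 3)/5) = 2.
That gives (2*33 + 20)/(2*5 + 3) = 86/13.
Compare the errors: |x - 33/5| = |152*5 - 33*23|/(23*5) = 1/115, and |x - 86/13| = |152*13 - 86*23|/(23*13) = 2/299.
Cross-multiplying, 2*115 = 230 < 299 = 1*299, so 2/299 is smaller: the intermediate fraction 86/13 is closer to x than 33/5.

86/13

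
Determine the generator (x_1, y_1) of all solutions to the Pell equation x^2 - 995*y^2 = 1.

(x, y) = (8835999, 280120)

First expand sqrt(995) as a continued fraction. With x_i = (sqrt(995) + m_i)/d_i and (m_0, d_0) = (0, 1): a_0 = floor(sqrt(995)) = 31, since 31^2 = 961 <= 995 < 1024 = 32^2.
Iterate m_{i+1} = d_i*a_i - m_i, d_{i+1} = (995 - m_{i+1}^2)/d_i, a_{i+1} = floor((a_0 + m_{i+1})/d_{i+1}):
  m_1 = 1*31 - 0 = 31, d_1 = (995 - 31^2)/1 = 34/1 = 34, a_1 = floor((31 + 31)/34) = 1.
  m_2 = 34*1 - 31 = 3, d_2 = (995 - 3^2)/34 = 986/34 = 29, a_2 = floor((31 + 3)/29) = 1.
  m_3 = 29*1 - 3 = 26, d_3 = (995 - 26^2)/29 = 319/29 = 11, a_3 = floor((31 + 26)/11) = 5.
  m_4 = 11*5 - 26 = 29, d_4 = (995 - 29^2)/11 = 154/11 = 14, a_4 = floor((31 + 29)/14) = 4.
  m_5 = 14*4 - 29 = 27, d_5 = (995 - 27^2)/14 = 266/14 = 19, a_5 = floor((31 + 27)/19) = 3.
  m_6 = 19*3 - 27 = 30, d_6 = (995 - 30^2)/19 = 95/19 = 5, a_6 = floor((31 + 30)/5) = 12.
  m_7 = 5*12 - 30 = 30, d_7 = (995 - 30^2)/5 = 95/5 = 19, a_7 = floor((31 + 30)/19) = 3.
  m_8 = 19*3 - 30 = 27, d_8 = (995 - 27^2)/19 = 266/19 = 14, a_8 = floor((31 + 27)/14) = 4.
  m_9 = 14*4 - 27 = 29, d_9 = (995 - 29^2)/14 = 154/14 = 11, a_9 = floor((31 + 29)/11) = 5.
  m_10 = 11*5 - 29 = 26, d_10 = (995 - 26^2)/11 = 319/11 = 29, a_10 = floor((31 + 26)/29) = 1.
  m_11 = 29*1 - 26 = 3, d_11 = (995 - 3^2)/29 = 986/29 = 34, a_11 = floor((31 + 3)/34) = 1.
  m_12 = 34*1 - 3 = 31, d_12 = (995 - 31^2)/34 = 34/34 = 1, a_12 = floor((31 + 31)/1) = 62.
  m_13 = 1*62 - 31 = 31, d_13 = (995 - 31^2)/1 = 34/1 = 34: (m_13, d_13) = (m_1, d_1) = (31, 34), so from here the quotients repeat a_1, ..., a_12; the period length is 12.
So sqrt(995) = [31; (1, 1, 5, 4, 3, 12, 3, 4, 5, 1, 1, 62)] with period length k = 12.
k is even, so the fundamental solution of x^2 - 995y^2 = 1 is (p_{k-1}, q_{k-1}) = (p_11, q_11); compute convergents through index 11.
Convergents (p_i = a_i*p_{i-1} + p_{i-2}, q_i = a_i*q_{i-1} + q_{i-2} with p_{-2}=0, p_{-1}=1, q_{-2}=1, q_{-1}=0):
  i=0: a_0=31, p_0 = 31*1 + 0 = 31, q_0 = 31*0 + 1 = 1.
  i=1: a_1=1, p_1 = 1*31 + 1 = 32, q_1 = 1*1 + 0 = 1.
  i=2: a_2=1, p_2 = 1*32 + 31 = 63, q_2 = 1*1 + 1 = 2.
  i=3: a_3=5, p_3 = 5*63 + 32 = 347, q_3 = 5*2 + 1 = 11.
  i=4: a_4=4, p_4 = 4*347 + 63 = 1451, q_4 = 4*11 + 2 = 46.
  i=5: a_5=3, p_5 = 3*1451 + 347 = 4700, q_5 = 3*46 + 11 = 149.
  i=6: a_6=12, p_6 = 12*4700 + 1451 = 57851, q_6 = 12*149 + 46 = 1834.
  i=7: a_7=3, p_7 = 3*57851 + 4700 = 178253, q_7 = 3*1834 + 149 = 5651.
  i=8: a_8=4, p_8 = 4*178253 + 57851 = 770863, q_8 = 4*5651 + 1834 = 24438.
  i=9: a_9=5, p_9 = 5*770863 + 178253 = 4032568, q_9 = 5*24438 + 5651 = 127841.
  i=10: a_10=1, p_10 = 1*4032568 + 770863 = 4803431, q_10 = 1*127841 + 24438 = 152279.
  i=11: a_11=1, p_11 = 1*4803431 + 4032568 = 8835999, q_11 = 1*152279 + 127841 = 280120.
Check: 8835999^2 - 995*280120^2 = 78074878328001 - 78074878328000 = 1, so (x, y) = (8835999, 280120) solves the equation, and by the theorem it is the least positive solution.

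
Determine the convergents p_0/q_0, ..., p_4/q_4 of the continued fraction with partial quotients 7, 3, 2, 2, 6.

7/1, 22/3, 51/7, 124/17, 795/109

Using the convergent recurrence p_i = a_i*p_{i-1} + p_{i-2}, q_i = a_i*q_{i-1} + q_{i-2} with p_{-2}=0, p_{-1}=1, q_{-2}=1, q_{-1}=0:
  i=0: a_0=7, p_0 = 7*1 + 0 = 7, q_0 = 7*0 + 1 = 1.
  i=1: a_1=3, p_1 = 3*7 + 1 = 22, q_1 = 3*1 + 0 = 3.
  i=2: a_2=2, p_2 = 2*22 + 7 = 51, q_2 = 2*3 + 1 = 7.
  i=3: a_3=2, p_3 = 2*51 + 22 = 124, q_3 = 2*7 + 3 = 17.
  i=4: a_4=6, p_4 = 6*124 + 51 = 795, q_4 = 6*17 + 7 = 109.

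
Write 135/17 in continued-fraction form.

Run the Euclidean algorithm on 135 and 17; the successive quotients are the partial quotients a_0, a_1, ... (each step inverts the fractional part left over by the previous one):
  135 = 7*17 + 16, so a_0 = 7.
  17 = 1*16 + 1, so a_1 = 1.
  16 = 16*1 + 0, so a_2 = 16.
The remainder reaches 0 after 3 divisions, so the expansion has 3 partial quotients, read off in order.

[7; 1, 16]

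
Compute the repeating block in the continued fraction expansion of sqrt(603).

Write x_i = (sqrt(603) + m_i)/d_i with (m_0, d_0) = (0, 1). a_0 = floor(sqrt(603)) = 24, since 24^2 = 576 <= 603 < 625 = 25^2.
Iterate m_{i+1} = d_i*a_i - m_i, d_{i+1} = (603 - m_{i+1}^2)/d_i, a_{i+1} = floor((a_0 + m_{i+1})/d_{i+1}):
  m_1 = 1*24 - 0 = 24, d_1 = (603 - 24^2)/1 = 27/1 = 27, a_1 = floor((24 + 24)/27) = 1.
  m_2 = 27*1 - 24 = 3, d_2 = (603 - 3^2)/27 = 594/27 = 22, a_2 = floor((24 + 3)/22) = 1.
  m_3 = 22*1 - 3 = 19, d_3 = (603 - 19^2)/22 = 242/22 = 11, a_3 = floor((24 + 19)/11) = 3.
  m_4 = 11*3 - 19 = 14, d_4 = (603 - 14^2)/11 = 407/11 = 37, a_4 = floor((24 + 14)/37) = 1.
  m_5 = 37*1 - 14 = 23, d_5 = (603 - 23^2)/37 = 74/37 = 2, a_5 = floor((24 + 23)/2) = 23.
  m_6 = 2*23 - 23 = 23, d_6 = (603 - 23^2)/2 = 74/2 = 37, a_6 = floor((24 + 23)/37) = 1.
  m_7 = 37*1 - 23 = 14, d_7 = (603 - 14^2)/37 = 407/37 = 11, a_7 = floor((24 + 14)/11) = 3.
  m_8 = 11*3 - 14 = 19, d_8 = (603 - 19^2)/11 = 242/11 = 22, a_8 = floor((24 + 19)/22) = 1.
  m_9 = 22*1 - 19 = 3, d_9 = (603 - 3^2)/22 = 594/22 = 27, a_9 = floor((24 + 3)/27) = 1.
  m_10 = 27*1 - 3 = 24, d_10 = (603 - 24^2)/27 = 27/27 = 1, a_10 = floor((24 + 24)/1) = 48.
  m_11 = 1*48 - 24 = 24, d_11 = (603 - 24^2)/1 = 27/1 = 27: (m_11, d_11) = (m_1, d_1) = (24, 27), so from here the quotients repeat a_1, ..., a_10; the period length is 10.
Hence the expansion of sqrt(603) is a_0 = 24 followed by the repeating block 1, 1, 3, 1, 23, 1, 3, 1, 1, 48 (period 10).

[24; (1, 1, 3, 1, 23, 1, 3, 1, 1, 48)]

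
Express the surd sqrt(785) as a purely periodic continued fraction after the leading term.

[28; (56)]

Write x_i = (sqrt(785) + m_i)/d_i with (m_0, d_0) = (0, 1). a_0 = floor(sqrt(785)) = 28, since 28^2 = 784 <= 785 < 841 = 29^2.
Iterate m_{i+1} = d_i*a_i - m_i, d_{i+1} = (785 - m_{i+1}^2)/d_i, a_{i+1} = floor((a_0 + m_{i+1})/d_{i+1}):
  m_1 = 1*28 - 0 = 28, d_1 = (785 - 28^2)/1 = 1/1 = 1, a_1 = floor((28 + 28)/1) = 56.
  m_2 = 1*56 - 28 = 28, d_2 = (785 - 28^2)/1 = 1/1 = 1: (m_2, d_2) = (m_1, d_1) = (28, 1), so from here the quotient a_1 repeats; the period length is 1.
Hence the expansion of sqrt(785) is a_0 = 28 followed by the repeating block 56 (period 1).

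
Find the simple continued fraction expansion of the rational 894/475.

[1; 1, 7, 2, 13, 2]

Run the Euclidean algorithm on 894 and 475; the successive quotients are the partial quotients a_0, a_1, ... (each step inverts the fractional part left over by the previous one):
  894 = 1*475 + 419, so a_0 = 1.
  475 = 1*419 + 56, so a_1 = 1.
  419 = 7*56 + 27, so a_2 = 7.
  56 = 2*27 + 2, so a_3 = 2.
  27 = 13*2 + 1, so a_4 = 13.
  2 = 2*1 + 0, so a_5 = 2.
The remainder reaches 0 after 6 divisions, so the expansion has 6 partial quotients, read off in order.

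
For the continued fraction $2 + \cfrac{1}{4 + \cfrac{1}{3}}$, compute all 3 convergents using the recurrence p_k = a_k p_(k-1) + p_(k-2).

2/1, 9/4, 29/13

Using the convergent recurrence p_i = a_i*p_{i-1} + p_{i-2}, q_i = a_i*q_{i-1} + q_{i-2} with p_{-2}=0, p_{-1}=1, q_{-2}=1, q_{-1}=0:
  i=0: a_0=2, p_0 = 2*1 + 0 = 2, q_0 = 2*0 + 1 = 1.
  i=1: a_1=4, p_1 = 4*2 + 1 = 9, q_1 = 4*1 + 0 = 4.
  i=2: a_2=3, p_2 = 3*9 + 2 = 29, q_2 = 3*4 + 1 = 13.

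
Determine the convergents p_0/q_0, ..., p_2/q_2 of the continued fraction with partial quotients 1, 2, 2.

Using the convergent recurrence p_i = a_i*p_{i-1} + p_{i-2}, q_i = a_i*q_{i-1} + q_{i-2} with p_{-2}=0, p_{-1}=1, q_{-2}=1, q_{-1}=0:
  i=0: a_0=1, p_0 = 1*1 + 0 = 1, q_0 = 1*0 + 1 = 1.
  i=1: a_1=2, p_1 = 2*1 + 1 = 3, q_1 = 2*1 + 0 = 2.
  i=2: a_2=2, p_2 = 2*3 + 1 = 7, q_2 = 2*2 + 1 = 5.

1/1, 3/2, 7/5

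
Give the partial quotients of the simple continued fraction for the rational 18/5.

Run the Euclidean algorithm on 18 and 5; the successive quotients are the partial quotients a_0, a_1, ... (each step inverts the fractional part left over by the previous one):
  18 = 3*5 + 3, so a_0 = 3.
  5 = 1*3 + 2, so a_1 = 1.
  3 = 1*2 + 1, so a_2 = 1.
  2 = 2*1 + 0, so a_3 = 2.
The remainder reaches 0 after 4 divisions, so the expansion has 4 partial quotients, read off in order.

[3; 1, 1, 2]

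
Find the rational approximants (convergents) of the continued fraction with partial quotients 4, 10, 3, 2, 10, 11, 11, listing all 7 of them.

Using the convergent recurrence p_i = a_i*p_{i-1} + p_{i-2}, q_i = a_i*q_{i-1} + q_{i-2} with p_{-2}=0, p_{-1}=1, q_{-2}=1, q_{-1}=0:
  i=0: a_0=4, p_0 = 4*1 + 0 = 4, q_0 = 4*0 + 1 = 1.
  i=1: a_1=10, p_1 = 10*4 + 1 = 41, q_1 = 10*1 + 0 = 10.
  i=2: a_2=3, p_2 = 3*41 + 4 = 127, q_2 = 3*10 + 1 = 31.
  i=3: a_3=2, p_3 = 2*127 + 41 = 295, q_3 = 2*31 + 10 = 72.
  i=4: a_4=10, p_4 = 10*295 + 127 = 3077, q_4 = 10*72 + 31 = 751.
  i=5: a_5=11, p_5 = 11*3077 + 295 = 34142, q_5 = 11*751 + 72 = 8333.
  i=6: a_6=11, p_6 = 11*34142 + 3077 = 378639, q_6 = 11*8333 + 751 = 92414.

4/1, 41/10, 127/31, 295/72, 3077/751, 34142/8333, 378639/92414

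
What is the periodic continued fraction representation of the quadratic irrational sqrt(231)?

Write x_i = (sqrt(231) + m_i)/d_i with (m_0, d_0) = (0, 1). a_0 = floor(sqrt(231)) = 15, since 15^2 = 225 <= 231 < 256 = 16^2.
Iterate m_{i+1} = d_i*a_i - m_i, d_{i+1} = (231 - m_{i+1}^2)/d_i, a_{i+1} = floor((a_0 + m_{i+1})/d_{i+1}):
  m_1 = 1*15 - 0 = 15, d_1 = (231 - 15^2)/1 = 6/1 = 6, a_1 = floor((15 + 15)/6) = 5.
  m_2 = 6*5 - 15 = 15, d_2 = (231 - 15^2)/6 = 6/6 = 1, a_2 = floor((15 + 15)/1) = 30.
  m_3 = 1*30 - 15 = 15, d_3 = (231 - 15^2)/1 = 6/1 = 6: (m_3, d_3) = (m_1, d_1) = (15, 6), so from here the quotients repeat a_1, a_2; the period length is 2.
Hence the expansion of sqrt(231) is a_0 = 15 followed by the repeating block 5, 30 (period 2).

[15; (5, 30)]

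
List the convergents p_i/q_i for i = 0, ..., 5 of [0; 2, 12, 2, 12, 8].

0/1, 1/2, 12/25, 25/52, 312/649, 2521/5244

Using the convergent recurrence p_i = a_i*p_{i-1} + p_{i-2}, q_i = a_i*q_{i-1} + q_{i-2} with p_{-2}=0, p_{-1}=1, q_{-2}=1, q_{-1}=0:
  i=0: a_0=0, p_0 = 0*1 + 0 = 0, q_0 = 0*0 + 1 = 1.
  i=1: a_1=2, p_1 = 2*0 + 1 = 1, q_1 = 2*1 + 0 = 2.
  i=2: a_2=12, p_2 = 12*1 + 0 = 12, q_2 = 12*2 + 1 = 25.
  i=3: a_3=2, p_3 = 2*12 + 1 = 25, q_3 = 2*25 + 2 = 52.
  i=4: a_4=12, p_4 = 12*25 + 12 = 312, q_4 = 12*52 + 25 = 649.
  i=5: a_5=8, p_5 = 8*312 + 25 = 2521, q_5 = 8*649 + 52 = 5244.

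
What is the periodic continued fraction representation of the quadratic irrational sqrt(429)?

[20; (1, 2, 2, 9, 1, 12, 1, 9, 2, 2, 1, 40)]

Write x_i = (sqrt(429) + m_i)/d_i with (m_0, d_0) = (0, 1). a_0 = floor(sqrt(429)) = 20, since 20^2 = 400 <= 429 < 441 = 21^2.
Iterate m_{i+1} = d_i*a_i - m_i, d_{i+1} = (429 - m_{i+1}^2)/d_i, a_{i+1} = floor((a_0 + m_{i+1})/d_{i+1}):
  m_1 = 1*20 - 0 = 20, d_1 = (429 - 20^2)/1 = 29/1 = 29, a_1 = floor((20 + 20)/29) = 1.
  m_2 = 29*1 - 20 = 9, d_2 = (429 - 9^2)/29 = 348/29 = 12, a_2 = floor((20 + 9)/12) = 2.
  m_3 = 12*2 - 9 = 15, d_3 = (429 - 15^2)/12 = 204/12 = 17, a_3 = floor((20 + 15)/17) = 2.
  m_4 = 17*2 - 15 = 19, d_4 = (429 - 19^2)/17 = 68/17 = 4, a_4 = floor((20 + 19)/4) = 9.
  m_5 = 4*9 - 19 = 17, d_5 = (429 - 17^2)/4 = 140/4 = 35, a_5 = floor((20 + 17)/35) = 1.
  m_6 = 35*1 - 17 = 18, d_6 = (429 - 18^2)/35 = 105/35 = 3, a_6 = floor((20 + 18)/3) = 12.
  m_7 = 3*12 - 18 = 18, d_7 = (429 - 18^2)/3 = 105/3 = 35, a_7 = floor((20 + 18)/35) = 1.
  m_8 = 35*1 - 18 = 17, d_8 = (429 - 17^2)/35 = 140/35 = 4, a_8 = floor((20 + 17)/4) = 9.
  m_9 = 4*9 - 17 = 19, d_9 = (429 - 19^2)/4 = 68/4 = 17, a_9 = floor((20 + 19)/17) = 2.
  m_10 = 17*2 - 19 = 15, d_10 = (429 - 15^2)/17 = 204/17 = 12, a_10 = floor((20 + 15)/12) = 2.
  m_11 = 12*2 - 15 = 9, d_11 = (429 - 9^2)/12 = 348/12 = 29, a_11 = floor((20 + 9)/29) = 1.
  m_12 = 29*1 - 9 = 20, d_12 = (429 - 20^2)/29 = 29/29 = 1, a_12 = floor((20 + 20)/1) = 40.
  m_13 = 1*40 - 20 = 20, d_13 = (429 - 20^2)/1 = 29/1 = 29: (m_13, d_13) = (m_1, d_1) = (20, 29), so from here the quotients repeat a_1, ..., a_12; the period length is 12.
Hence the expansion of sqrt(429) is a_0 = 20 followed by the repeating block 1, 2, 2, 9, 1, 12, 1, 9, 2, 2, 1, 40 (period 12).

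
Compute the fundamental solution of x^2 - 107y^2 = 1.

First expand sqrt(107) as a continued fraction. With x_i = (sqrt(107) + m_i)/d_i and (m_0, d_0) = (0, 1): a_0 = floor(sqrt(107)) = 10, since 10^2 = 100 <= 107 < 121 = 11^2.
Iterate m_{i+1} = d_i*a_i - m_i, d_{i+1} = (107 - m_{i+1}^2)/d_i, a_{i+1} = floor((a_0 + m_{i+1})/d_{i+1}):
  m_1 = 1*10 - 0 = 10, d_1 = (107 - 10^2)/1 = 7/1 = 7, a_1 = floor((10 + 10)/7) = 2.
  m_2 = 7*2 - 10 = 4, d_2 = (107 - 4^2)/7 = 91/7 = 13, a_2 = floor((10 + 4)/13) = 1.
  m_3 = 13*1 - 4 = 9, d_3 = (107 - 9^2)/13 = 26/13 = 2, a_3 = floor((10 + 9)/2) = 9.
  m_4 = 2*9 - 9 = 9, d_4 = (107 - 9^2)/2 = 26/2 = 13, a_4 = floor((10 + 9)/13) = 1.
  m_5 = 13*1 - 9 = 4, d_5 = (107 - 4^2)/13 = 91/13 = 7, a_5 = floor((10 + 4)/7) = 2.
  m_6 = 7*2 - 4 = 10, d_6 = (107 - 10^2)/7 = 7/7 = 1, a_6 = floor((10 + 10)/1) = 20.
  m_7 = 1*20 - 10 = 10, d_7 = (107 - 10^2)/1 = 7/1 = 7: (m_7, d_7) = (m_1, d_1) = (10, 7), so from here the quotients repeat a_1, ..., a_6; the period length is 6.
So sqrt(107) = [10; (2, 1, 9, 1, 2, 20)] with period length k = 6.
k is even, so the fundamental solution of x^2 - 107y^2 = 1 is (p_{k-1}, q_{k-1}) = (p_5, q_5); compute convergents through index 5.
Convergents (p_i = a_i*p_{i-1} + p_{i-2}, q_i = a_i*q_{i-1} + q_{i-2} with p_{-2}=0, p_{-1}=1, q_{-2}=1, q_{-1}=0):
  i=0: a_0=10, p_0 = 10*1 + 0 = 10, q_0 = 10*0 + 1 = 1.
  i=1: a_1=2, p_1 = 2*10 + 1 = 21, q_1 = 2*1 + 0 = 2.
  i=2: a_2=1, p_2 = 1*21 + 10 = 31, q_2 = 1*2 + 1 = 3.
  i=3: a_3=9, p_3 = 9*31 + 21 = 300, q_3 = 9*3 + 2 = 29.
  i=4: a_4=1, p_4 = 1*300 + 31 = 331, q_4 = 1*29 + 3 = 32.
  i=5: a_5=2, p_5 = 2*331 + 300 = 962, q_5 = 2*32 + 29 = 93.
Check: 962^2 - 107*93^2 = 925444 - 925443 = 1, so (x, y) = (962, 93) solves the equation, and by the theorem it is the least positive solution.

(x, y) = (962, 93)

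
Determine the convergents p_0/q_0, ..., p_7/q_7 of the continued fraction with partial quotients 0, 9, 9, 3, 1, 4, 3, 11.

Using the convergent recurrence p_i = a_i*p_{i-1} + p_{i-2}, q_i = a_i*q_{i-1} + q_{i-2} with p_{-2}=0, p_{-1}=1, q_{-2}=1, q_{-1}=0:
  i=0: a_0=0, p_0 = 0*1 + 0 = 0, q_0 = 0*0 + 1 = 1.
  i=1: a_1=9, p_1 = 9*0 + 1 = 1, q_1 = 9*1 + 0 = 9.
  i=2: a_2=9, p_2 = 9*1 + 0 = 9, q_2 = 9*9 + 1 = 82.
  i=3: a_3=3, p_3 = 3*9 + 1 = 28, q_3 = 3*82 + 9 = 255.
  i=4: a_4=1, p_4 = 1*28 + 9 = 37, q_4 = 1*255 + 82 = 337.
  i=5: a_5=4, p_5 = 4*37 + 28 = 176, q_5 = 4*337 + 255 = 1603.
  i=6: a_6=3, p_6 = 3*176 + 37 = 565, q_6 = 3*1603 + 337 = 5146.
  i=7: a_7=11, p_7 = 11*565 + 176 = 6391, q_7 = 11*5146 + 1603 = 58209.

0/1, 1/9, 9/82, 28/255, 37/337, 176/1603, 565/5146, 6391/58209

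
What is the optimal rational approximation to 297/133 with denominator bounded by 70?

Expand x = 297/133 as a continued fraction with the Euclidean algorithm:
  297 = 2*133 + 31, so a_0 = 2.
  133 = 4*31 + 9, so a_1 = 4.
  31 = 3*9 + 4, so a_2 = 3.
  9 = 2*4 + 1, so a_3 = 2.
  4 = 4*1 + 0, so a_4 = 4.
so x = [2; 4, 3, 2, 4].
Convergents (p_i = a_i*p_{i-1} + p_{i-2}, q_i = a_i*q_{i-1} + q_{i-2} with p_{-2}=0, p_{-1}=1, q_{-2}=1, q_{-1}=0), until the denominator exceeds 70:
  i=0: a_0=2, p_0 = 2*1 + 0 = 2, q_0 = 2*0 + 1 = 1.
  i=1: a_1=4, p_1 = 4*2 + 1 = 9, q_1 = 4*1 + 0 = 4.
  i=2: a_2=3, p_2 = 3*9 + 2 = 29, q_2 = 3*4 + 1 = 13.
  i=3: a_3=2, p_3 = 2*29 + 9 = 67, q_3 = 2*13 + 4 = 30.
  i=4: a_4=4, p_4 = 4*67 + 29 = 297, q_4 = 4*30 + 13 = 133.
q_4 = 133 > 70, so the last convergent with denominator <= 70 is p_3/q_3 = 67/30.
The closest fraction with denominator <= 70 is either p_3/q_3 or the intermediate fraction (k*p_3 + p_2)/(k*q_3 + q_2) with the largest k >= 1 whose denominator stays <= 70; these approach x as k grows, and every other convergent or intermediate fraction in range is farther away.
Largest k: floor((70 - q_2)/q_3) = floor((70 - 13)/30) = 1.
That gives (1*67 + 29)/(1*30 + 13) = 96/43.
Compare the errors: |x - 67/30| = |297*30 - 67*133|/(133*30) = 1/3990, and |x - 96/43| = |297*43 - 96*133|/(133*43) = 3/5719.
Cross-multiplying, 1*5719 = 5719 < 11970 = 3*3990, so 1/3990 is smaller: the convergent 67/30 is closer to x than 96/43.

67/30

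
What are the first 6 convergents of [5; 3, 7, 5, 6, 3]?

5/1, 16/3, 117/22, 601/113, 3723/700, 11770/2213

Using the convergent recurrence p_i = a_i*p_{i-1} + p_{i-2}, q_i = a_i*q_{i-1} + q_{i-2} with p_{-2}=0, p_{-1}=1, q_{-2}=1, q_{-1}=0:
  i=0: a_0=5, p_0 = 5*1 + 0 = 5, q_0 = 5*0 + 1 = 1.
  i=1: a_1=3, p_1 = 3*5 + 1 = 16, q_1 = 3*1 + 0 = 3.
  i=2: a_2=7, p_2 = 7*16 + 5 = 117, q_2 = 7*3 + 1 = 22.
  i=3: a_3=5, p_3 = 5*117 + 16 = 601, q_3 = 5*22 + 3 = 113.
  i=4: a_4=6, p_4 = 6*601 + 117 = 3723, q_4 = 6*113 + 22 = 700.
  i=5: a_5=3, p_5 = 3*3723 + 601 = 11770, q_5 = 3*700 + 113 = 2213.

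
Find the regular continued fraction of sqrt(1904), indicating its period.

[43; (1, 1, 1, 2, 1, 4, 1, 2, 1, 1, 1, 86)]

Write x_i = (sqrt(1904) + m_i)/d_i with (m_0, d_0) = (0, 1). a_0 = floor(sqrt(1904)) = 43, since 43^2 = 1849 <= 1904 < 1936 = 44^2.
Iterate m_{i+1} = d_i*a_i - m_i, d_{i+1} = (1904 - m_{i+1}^2)/d_i, a_{i+1} = floor((a_0 + m_{i+1})/d_{i+1}):
  m_1 = 1*43 - 0 = 43, d_1 = (1904 - 43^2)/1 = 55/1 = 55, a_1 = floor((43 + 43)/55) = 1.
  m_2 = 55*1 - 43 = 12, d_2 = (1904 - 12^2)/55 = 1760/55 = 32, a_2 = floor((43 + 12)/32) = 1.
  m_3 = 32*1 - 12 = 20, d_3 = (1904 - 20^2)/32 = 1504/32 = 47, a_3 = floor((43 + 20)/47) = 1.
  m_4 = 47*1 - 20 = 27, d_4 = (1904 - 27^2)/47 = 1175/47 = 25, a_4 = floor((43 + 27)/25) = 2.
  m_5 = 25*2 - 27 = 23, d_5 = (1904 - 23^2)/25 = 1375/25 = 55, a_5 = floor((43 + 23)/55) = 1.
  m_6 = 55*1 - 23 = 32, d_6 = (1904 - 32^2)/55 = 880/55 = 16, a_6 = floor((43 + 32)/16) = 4.
  m_7 = 16*4 - 32 = 32, d_7 = (1904 - 32^2)/16 = 880/16 = 55, a_7 = floor((43 + 32)/55) = 1.
  m_8 = 55*1 - 32 = 23, d_8 = (1904 - 23^2)/55 = 1375/55 = 25, a_8 = floor((43 + 23)/25) = 2.
  m_9 = 25*2 - 23 = 27, d_9 = (1904 - 27^2)/25 = 1175/25 = 47, a_9 = floor((43 + 27)/47) = 1.
  m_10 = 47*1 - 27 = 20, d_10 = (1904 - 20^2)/47 = 1504/47 = 32, a_10 = floor((43 + 20)/32) = 1.
  m_11 = 32*1 - 20 = 12, d_11 = (1904 - 12^2)/32 = 1760/32 = 55, a_11 = floor((43 + 12)/55) = 1.
  m_12 = 55*1 - 12 = 43, d_12 = (1904 - 43^2)/55 = 55/55 = 1, a_12 = floor((43 + 43)/1) = 86.
  m_13 = 1*86 - 43 = 43, d_13 = (1904 - 43^2)/1 = 55/1 = 55: (m_13, d_13) = (m_1, d_1) = (43, 55), so from here the quotients repeat a_1, ..., a_12; the period length is 12.
Hence the expansion of sqrt(1904) is a_0 = 43 followed by the repeating block 1, 1, 1, 2, 1, 4, 1, 2, 1, 1, 1, 86 (period 12).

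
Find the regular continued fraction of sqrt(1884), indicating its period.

[43; (2, 2, 7, 2, 28, 2, 7, 2, 2, 86)]

Write x_i = (sqrt(1884) + m_i)/d_i with (m_0, d_0) = (0, 1). a_0 = floor(sqrt(1884)) = 43, since 43^2 = 1849 <= 1884 < 1936 = 44^2.
Iterate m_{i+1} = d_i*a_i - m_i, d_{i+1} = (1884 - m_{i+1}^2)/d_i, a_{i+1} = floor((a_0 + m_{i+1})/d_{i+1}):
  m_1 = 1*43 - 0 = 43, d_1 = (1884 - 43^2)/1 = 35/1 = 35, a_1 = floor((43 + 43)/35) = 2.
  m_2 = 35*2 - 43 = 27, d_2 = (1884 - 27^2)/35 = 1155/35 = 33, a_2 = floor((43 + 27)/33) = 2.
  m_3 = 33*2 - 27 = 39, d_3 = (1884 - 39^2)/33 = 363/33 = 11, a_3 = floor((43 + 39)/11) = 7.
  m_4 = 11*7 - 39 = 38, d_4 = (1884 - 38^2)/11 = 440/11 = 40, a_4 = floor((43 + 38)/40) = 2.
  m_5 = 40*2 - 38 = 42, d_5 = (1884 - 42^2)/40 = 120/40 = 3, a_5 = floor((43 + 42)/3) = 28.
  m_6 = 3*28 - 42 = 42, d_6 = (1884 - 42^2)/3 = 120/3 = 40, a_6 = floor((43 + 42)/40) = 2.
  m_7 = 40*2 - 42 = 38, d_7 = (1884 - 38^2)/40 = 440/40 = 11, a_7 = floor((43 + 38)/11) = 7.
  m_8 = 11*7 - 38 = 39, d_8 = (1884 - 39^2)/11 = 363/11 = 33, a_8 = floor((43 + 39)/33) = 2.
  m_9 = 33*2 - 39 = 27, d_9 = (1884 - 27^2)/33 = 1155/33 = 35, a_9 = floor((43 + 27)/35) = 2.
  m_10 = 35*2 - 27 = 43, d_10 = (1884 - 43^2)/35 = 35/35 = 1, a_10 = floor((43 + 43)/1) = 86.
  m_11 = 1*86 - 43 = 43, d_11 = (1884 - 43^2)/1 = 35/1 = 35: (m_11, d_11) = (m_1, d_1) = (43, 35), so from here the quotients repeat a_1, ..., a_10; the period length is 10.
Hence the expansion of sqrt(1884) is a_0 = 43 followed by the repeating block 2, 2, 7, 2, 28, 2, 7, 2, 2, 86 (period 10).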